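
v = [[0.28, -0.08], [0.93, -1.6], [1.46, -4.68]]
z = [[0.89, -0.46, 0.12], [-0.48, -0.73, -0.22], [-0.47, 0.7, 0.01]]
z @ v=[[-0.00, 0.10], [-1.13, 2.24], [0.53, -1.13]]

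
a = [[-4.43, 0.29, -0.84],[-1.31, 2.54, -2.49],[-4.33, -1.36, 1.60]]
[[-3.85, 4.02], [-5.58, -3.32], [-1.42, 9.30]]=a@[[0.84, -1.36], [-2.44, 0.50], [-0.69, 2.56]]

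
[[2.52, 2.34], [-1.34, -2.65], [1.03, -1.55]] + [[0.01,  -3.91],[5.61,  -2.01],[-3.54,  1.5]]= [[2.53, -1.57], [4.27, -4.66], [-2.51, -0.05]]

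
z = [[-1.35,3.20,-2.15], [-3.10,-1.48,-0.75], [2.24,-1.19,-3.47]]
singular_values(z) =[4.41, 4.11, 3.34]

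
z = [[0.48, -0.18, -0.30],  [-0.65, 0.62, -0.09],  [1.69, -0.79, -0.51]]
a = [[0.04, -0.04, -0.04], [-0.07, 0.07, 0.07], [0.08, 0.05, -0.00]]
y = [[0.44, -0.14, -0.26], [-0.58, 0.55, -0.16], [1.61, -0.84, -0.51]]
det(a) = -0.00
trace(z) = 0.59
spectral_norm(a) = 0.14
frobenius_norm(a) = 0.17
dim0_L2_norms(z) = [1.87, 1.02, 0.6]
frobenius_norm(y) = 2.12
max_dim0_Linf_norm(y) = 1.61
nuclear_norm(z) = 2.67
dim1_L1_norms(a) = [0.12, 0.21, 0.13]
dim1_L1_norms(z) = [0.96, 1.36, 2.99]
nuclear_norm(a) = 0.23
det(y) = -0.00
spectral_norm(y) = 2.08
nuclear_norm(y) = 2.51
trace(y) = 0.48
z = a + y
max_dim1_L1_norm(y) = 2.96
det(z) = 0.06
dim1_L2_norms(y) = [0.53, 0.82, 1.89]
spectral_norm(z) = 2.17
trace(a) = 0.11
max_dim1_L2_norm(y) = 1.89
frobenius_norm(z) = 2.22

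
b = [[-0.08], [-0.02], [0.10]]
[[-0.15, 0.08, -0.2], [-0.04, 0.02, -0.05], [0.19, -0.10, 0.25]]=b @ [[1.91,-1.04,2.52]]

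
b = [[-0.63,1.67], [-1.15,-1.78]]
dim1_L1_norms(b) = [2.3, 2.93]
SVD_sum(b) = [[0.33, 1.46], [-0.43, -1.94]] + [[-0.96, 0.21], [-0.72, 0.16]]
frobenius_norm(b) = 2.77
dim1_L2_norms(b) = [1.78, 2.12]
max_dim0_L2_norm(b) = 2.44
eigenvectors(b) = [[0.77+0.00j,  0.77-0.00j], [-0.26+0.58j,  (-0.26-0.58j)]]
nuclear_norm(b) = 3.71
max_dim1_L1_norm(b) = 2.93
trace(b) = -2.41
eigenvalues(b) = [(-1.2+1.26j), (-1.2-1.26j)]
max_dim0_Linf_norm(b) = 1.78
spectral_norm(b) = 2.49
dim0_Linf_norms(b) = [1.15, 1.78]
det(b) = 3.04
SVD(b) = [[-0.60, 0.80], [0.80, 0.6]] @ diag([2.485808107650645, 1.2237066854186593]) @ [[-0.22, -0.98], [-0.98, 0.22]]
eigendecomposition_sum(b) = [[(-0.32+0.91j), (0.84+0.8j)],[(-0.57-0.55j), -0.89+0.36j]] + [[(-0.32-0.91j), 0.83-0.80j], [-0.57+0.55j, -0.89-0.36j]]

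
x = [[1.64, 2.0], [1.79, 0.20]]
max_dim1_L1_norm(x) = 3.64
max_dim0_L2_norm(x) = 2.43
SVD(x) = [[-0.85,-0.52],[-0.52,0.85]] @ diag([2.953144136812709, 1.1011992132256172]) @ [[-0.79, -0.61], [0.61, -0.79]]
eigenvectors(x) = [[0.84, -0.59],  [0.55, 0.81]]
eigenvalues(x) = [2.94, -1.1]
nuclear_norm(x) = 4.05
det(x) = -3.25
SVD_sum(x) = [[1.99, 1.55], [1.21, 0.94]] + [[-0.35, 0.45], [0.58, -0.74]]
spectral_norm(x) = 2.95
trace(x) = 1.84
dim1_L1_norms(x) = [3.64, 1.99]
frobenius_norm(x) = 3.15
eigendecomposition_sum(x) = [[2.00, 1.45], [1.3, 0.95]] + [[-0.36,0.55], [0.49,-0.75]]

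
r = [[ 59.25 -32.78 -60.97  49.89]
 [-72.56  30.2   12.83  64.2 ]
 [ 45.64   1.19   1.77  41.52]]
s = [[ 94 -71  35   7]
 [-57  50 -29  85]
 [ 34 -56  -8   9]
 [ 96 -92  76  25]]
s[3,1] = -92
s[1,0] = -57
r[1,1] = 30.2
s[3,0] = 96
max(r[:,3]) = 64.2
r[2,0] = 45.64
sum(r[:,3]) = 155.61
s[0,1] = -71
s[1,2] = -29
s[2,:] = [34, -56, -8, 9]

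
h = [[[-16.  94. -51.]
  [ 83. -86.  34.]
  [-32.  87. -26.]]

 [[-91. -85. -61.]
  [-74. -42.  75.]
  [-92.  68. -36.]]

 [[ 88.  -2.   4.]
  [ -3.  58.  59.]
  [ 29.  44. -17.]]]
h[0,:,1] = [94.0, -86.0, 87.0]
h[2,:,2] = [4.0, 59.0, -17.0]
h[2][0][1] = -2.0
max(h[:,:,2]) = 75.0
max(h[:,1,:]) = 83.0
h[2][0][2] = 4.0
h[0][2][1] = 87.0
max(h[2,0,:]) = 88.0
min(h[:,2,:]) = -92.0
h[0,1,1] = -86.0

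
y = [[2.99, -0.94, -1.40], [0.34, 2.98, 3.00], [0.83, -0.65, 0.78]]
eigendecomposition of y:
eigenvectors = [[-0.15+0.47j, -0.15-0.47j, (0.24+0j)], [0.80+0.00j, 0.80-0.00j, (0.89+0j)], [(-0.11+0.32j), -0.11-0.32j, -0.39+0.00j]]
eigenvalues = [(2.49+1.41j), (2.49-1.41j), (1.76+0j)]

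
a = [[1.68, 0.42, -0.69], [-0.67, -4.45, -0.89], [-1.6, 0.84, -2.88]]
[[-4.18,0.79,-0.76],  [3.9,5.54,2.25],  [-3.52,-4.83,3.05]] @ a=[[-6.34, -5.91, 4.37], [-0.76, -21.12, -14.10], [-7.56, 22.58, -2.06]]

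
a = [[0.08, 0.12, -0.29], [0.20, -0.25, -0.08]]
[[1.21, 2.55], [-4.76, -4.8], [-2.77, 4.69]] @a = [[0.61, -0.49, -0.55], [-1.34, 0.63, 1.76], [0.72, -1.50, 0.43]]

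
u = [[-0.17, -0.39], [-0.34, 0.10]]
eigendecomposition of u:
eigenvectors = [[-0.84, 0.60], [-0.54, -0.80]]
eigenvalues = [-0.42, 0.35]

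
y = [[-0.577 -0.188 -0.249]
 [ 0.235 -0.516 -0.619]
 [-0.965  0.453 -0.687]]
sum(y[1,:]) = -0.9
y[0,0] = -0.577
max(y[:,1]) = 0.453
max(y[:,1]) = 0.453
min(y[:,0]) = -0.965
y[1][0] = 0.235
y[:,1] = [-0.188, -0.516, 0.453]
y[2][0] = -0.965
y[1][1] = -0.516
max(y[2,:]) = 0.453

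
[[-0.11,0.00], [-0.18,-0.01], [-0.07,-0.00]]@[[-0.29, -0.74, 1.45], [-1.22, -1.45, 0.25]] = [[0.03, 0.08, -0.16], [0.06, 0.15, -0.26], [0.02, 0.05, -0.10]]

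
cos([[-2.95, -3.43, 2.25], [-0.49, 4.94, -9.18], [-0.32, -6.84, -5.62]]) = [[-0.99, -0.0, 0.00], [0.0, -0.97, 0.04], [0.01, 0.03, -0.93]]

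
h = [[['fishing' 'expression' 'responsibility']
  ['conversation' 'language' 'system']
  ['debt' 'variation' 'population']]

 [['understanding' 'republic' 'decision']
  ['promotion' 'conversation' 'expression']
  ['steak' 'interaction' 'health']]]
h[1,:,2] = ['decision', 'expression', 'health']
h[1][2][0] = 'steak'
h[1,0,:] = ['understanding', 'republic', 'decision']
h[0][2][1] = 'variation'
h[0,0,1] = 'expression'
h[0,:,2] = ['responsibility', 'system', 'population']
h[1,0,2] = 'decision'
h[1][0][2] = 'decision'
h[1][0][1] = 'republic'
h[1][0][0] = 'understanding'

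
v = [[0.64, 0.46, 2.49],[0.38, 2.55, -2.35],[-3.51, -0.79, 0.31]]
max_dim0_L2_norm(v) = 3.59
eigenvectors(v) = [[-0.03-0.61j,-0.03+0.61j,(-0.04+0j)], [(0.22+0.37j),(0.22-0.37j),(0.97+0j)], [0.66+0.00j,(0.66-0j),-0.22+0.00j]]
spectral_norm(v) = 4.13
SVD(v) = [[0.20, 0.6, 0.77], [-0.73, -0.43, 0.53], [0.65, -0.67, 0.35]] @ diag([4.126982841867905, 3.4715183299003023, 1.716849762819717]) @ [[-0.59, -0.55, 0.59], [0.74, -0.09, 0.67], [-0.32, 0.83, 0.46]]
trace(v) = 3.50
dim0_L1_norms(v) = [4.53, 3.8, 5.15]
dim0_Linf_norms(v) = [3.51, 2.55, 2.49]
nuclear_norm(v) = 9.32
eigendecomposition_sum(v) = [[(0.36+1.43j),  (0.3+0.04j),  1.22-0.11j], [-0.70-0.77j,  (-0.2+0.07j),  (-0.72+0.47j)], [-1.55+0.31j,  -0.06+0.32j,  (0.05+1.32j)]] + [[0.36-1.43j, (0.3-0.04j), 1.22+0.11j],[(-0.7+0.77j), (-0.2-0.07j), -0.72-0.47j],[(-1.55-0.31j), -0.06-0.32j, (0.05-1.32j)]] + [[(-0.08-0j),-0.13+0.00j,0.04-0.00j], [1.77+0.00j,2.94-0.00j,-0.91+0.00j], [(-0.41-0j),-0.67+0.00j,(0.21-0j)]]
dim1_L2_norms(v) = [2.61, 3.49, 3.61]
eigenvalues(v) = [(0.21+2.82j), (0.21-2.82j), (3.07+0j)]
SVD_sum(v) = [[-0.49, -0.46, 0.48],  [1.78, 1.67, -1.76],  [-1.60, -1.49, 1.58]] + [[1.55, -0.18, 1.4], [-1.12, 0.13, -1.01], [-1.72, 0.2, -1.55]] + [[-0.42, 1.1, 0.61], [-0.29, 0.75, 0.42], [-0.19, 0.5, 0.28]]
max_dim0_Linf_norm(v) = 3.51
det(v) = 24.60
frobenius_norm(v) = 5.66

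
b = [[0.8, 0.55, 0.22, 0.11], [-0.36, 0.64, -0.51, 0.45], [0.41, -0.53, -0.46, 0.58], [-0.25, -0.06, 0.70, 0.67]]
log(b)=[[0.00+0.10j, (0.49-0.18j), -0.10-0.48j, 0.19+0.21j], [-0.48-0.19j, (-0+0.33j), 0.02+0.87j, 0.27-0.38j], [(0.1-0.48j), -0.01+0.86j, 0.00+2.28j, -0.06-0.99j], [(-0.19+0.21j), -0.27-0.38j, (0.06-0.99j), 0.00+0.43j]]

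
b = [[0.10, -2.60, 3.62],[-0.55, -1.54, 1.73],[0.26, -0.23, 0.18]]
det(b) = 0.493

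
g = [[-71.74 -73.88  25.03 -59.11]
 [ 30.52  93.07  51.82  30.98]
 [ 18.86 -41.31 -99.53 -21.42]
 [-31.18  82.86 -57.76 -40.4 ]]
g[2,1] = -41.31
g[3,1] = 82.86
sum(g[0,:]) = -179.7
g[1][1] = 93.07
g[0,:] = [-71.74, -73.88, 25.03, -59.11]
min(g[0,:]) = -73.88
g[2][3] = -21.42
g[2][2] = -99.53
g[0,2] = 25.03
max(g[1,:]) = 93.07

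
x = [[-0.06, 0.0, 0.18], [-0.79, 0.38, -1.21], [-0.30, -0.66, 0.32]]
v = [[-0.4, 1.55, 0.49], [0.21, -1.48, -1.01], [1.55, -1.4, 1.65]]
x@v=[[0.3, -0.34, 0.27], [-1.48, -0.09, -2.77], [0.48, 0.06, 1.05]]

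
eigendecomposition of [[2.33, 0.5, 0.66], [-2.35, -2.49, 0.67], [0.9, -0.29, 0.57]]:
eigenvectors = [[0.83,0.13,-0.33], [-0.33,-0.98,0.53], [0.44,-0.15,0.78]]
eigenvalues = [2.48, -2.06, -0.01]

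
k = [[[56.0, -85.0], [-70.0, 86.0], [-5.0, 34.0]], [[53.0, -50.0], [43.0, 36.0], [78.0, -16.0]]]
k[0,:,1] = [-85.0, 86.0, 34.0]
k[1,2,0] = 78.0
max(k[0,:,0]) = 56.0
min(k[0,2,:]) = -5.0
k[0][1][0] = -70.0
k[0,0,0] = 56.0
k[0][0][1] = -85.0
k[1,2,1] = -16.0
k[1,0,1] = -50.0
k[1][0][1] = -50.0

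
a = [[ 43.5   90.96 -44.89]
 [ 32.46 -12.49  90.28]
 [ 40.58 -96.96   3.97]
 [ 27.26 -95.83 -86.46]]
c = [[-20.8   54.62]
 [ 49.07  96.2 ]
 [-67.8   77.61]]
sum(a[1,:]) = 110.25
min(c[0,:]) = -20.8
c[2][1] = 77.61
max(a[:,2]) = 90.28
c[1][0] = 49.07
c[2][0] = -67.8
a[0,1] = 90.96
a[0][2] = -44.89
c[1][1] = 96.2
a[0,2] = -44.89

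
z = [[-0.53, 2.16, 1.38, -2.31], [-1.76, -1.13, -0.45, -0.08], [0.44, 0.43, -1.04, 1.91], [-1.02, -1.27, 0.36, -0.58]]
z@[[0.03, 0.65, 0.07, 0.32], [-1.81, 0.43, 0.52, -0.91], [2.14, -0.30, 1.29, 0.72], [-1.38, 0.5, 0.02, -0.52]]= [[2.22, -0.98, 2.82, 0.06], [1.14, -1.53, -1.29, 0.18], [-5.63, 1.74, -1.05, -1.99], [3.84, -1.61, -0.28, 1.39]]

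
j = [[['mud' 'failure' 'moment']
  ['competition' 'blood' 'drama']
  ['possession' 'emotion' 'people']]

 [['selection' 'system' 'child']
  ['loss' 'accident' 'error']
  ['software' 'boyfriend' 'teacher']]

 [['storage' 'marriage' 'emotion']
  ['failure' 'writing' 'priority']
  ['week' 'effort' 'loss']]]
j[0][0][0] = 'mud'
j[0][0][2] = 'moment'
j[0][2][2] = 'people'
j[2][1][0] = 'failure'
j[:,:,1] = [['failure', 'blood', 'emotion'], ['system', 'accident', 'boyfriend'], ['marriage', 'writing', 'effort']]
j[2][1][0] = 'failure'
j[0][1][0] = 'competition'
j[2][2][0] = 'week'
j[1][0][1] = 'system'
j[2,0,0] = 'storage'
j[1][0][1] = 'system'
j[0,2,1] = 'emotion'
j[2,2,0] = 'week'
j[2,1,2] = 'priority'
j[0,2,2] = 'people'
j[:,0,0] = ['mud', 'selection', 'storage']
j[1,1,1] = 'accident'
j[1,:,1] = ['system', 'accident', 'boyfriend']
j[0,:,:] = [['mud', 'failure', 'moment'], ['competition', 'blood', 'drama'], ['possession', 'emotion', 'people']]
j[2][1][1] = 'writing'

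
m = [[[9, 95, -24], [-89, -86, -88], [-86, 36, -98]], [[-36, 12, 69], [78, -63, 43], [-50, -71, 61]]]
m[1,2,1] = -71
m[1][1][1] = -63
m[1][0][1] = 12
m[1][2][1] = -71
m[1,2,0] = -50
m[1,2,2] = 61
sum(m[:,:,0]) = -174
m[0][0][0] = 9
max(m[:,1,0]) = 78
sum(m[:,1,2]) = -45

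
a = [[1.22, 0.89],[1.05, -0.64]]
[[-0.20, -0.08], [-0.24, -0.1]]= a @ [[-0.20, -0.08], [0.05, 0.02]]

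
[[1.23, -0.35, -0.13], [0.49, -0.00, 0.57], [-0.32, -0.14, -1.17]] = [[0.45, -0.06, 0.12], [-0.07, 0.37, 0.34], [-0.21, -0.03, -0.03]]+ [[0.78,-0.29,-0.25], [0.56,-0.37,0.23], [-0.11,-0.11,-1.14]]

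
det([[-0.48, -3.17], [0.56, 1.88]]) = 0.873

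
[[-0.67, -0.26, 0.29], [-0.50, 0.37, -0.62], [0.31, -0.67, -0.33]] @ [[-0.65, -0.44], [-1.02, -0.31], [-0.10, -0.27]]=[[0.67, 0.30], [0.01, 0.27], [0.51, 0.16]]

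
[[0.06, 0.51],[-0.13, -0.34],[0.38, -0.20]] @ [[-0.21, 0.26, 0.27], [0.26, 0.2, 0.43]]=[[0.12, 0.12, 0.24], [-0.06, -0.10, -0.18], [-0.13, 0.06, 0.02]]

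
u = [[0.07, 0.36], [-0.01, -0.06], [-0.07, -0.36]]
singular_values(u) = [0.52, 0.0]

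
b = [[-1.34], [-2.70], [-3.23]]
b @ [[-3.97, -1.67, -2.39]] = [[5.32, 2.24, 3.2], [10.72, 4.51, 6.45], [12.82, 5.39, 7.72]]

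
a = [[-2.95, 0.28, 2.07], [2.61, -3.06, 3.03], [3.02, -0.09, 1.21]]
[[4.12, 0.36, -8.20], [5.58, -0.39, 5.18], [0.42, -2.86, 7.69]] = a @ [[-0.46, -0.71, 2.65], [-0.79, -1.15, 0.34], [1.44, -0.68, -0.23]]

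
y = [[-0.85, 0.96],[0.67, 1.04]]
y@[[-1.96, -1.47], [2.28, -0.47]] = [[3.85, 0.80], [1.06, -1.47]]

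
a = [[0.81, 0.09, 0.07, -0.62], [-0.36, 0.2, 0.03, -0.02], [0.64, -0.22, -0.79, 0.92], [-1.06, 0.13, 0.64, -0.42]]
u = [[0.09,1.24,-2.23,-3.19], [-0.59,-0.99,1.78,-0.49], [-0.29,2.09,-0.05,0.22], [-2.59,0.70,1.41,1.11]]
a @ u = [[1.61, 0.63, -2.52, -3.30], [-0.11, -0.6, 1.13, 1.03], [-1.97, 0.00, -0.48, -1.09], [0.73, -0.40, 1.97, 2.99]]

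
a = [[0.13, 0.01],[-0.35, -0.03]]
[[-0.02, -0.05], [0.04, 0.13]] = a @ [[-0.13, -0.35], [0.13, -0.36]]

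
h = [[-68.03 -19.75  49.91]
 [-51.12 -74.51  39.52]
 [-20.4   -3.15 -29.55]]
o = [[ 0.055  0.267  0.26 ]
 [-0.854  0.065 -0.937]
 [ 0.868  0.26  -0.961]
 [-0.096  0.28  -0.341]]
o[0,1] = 0.267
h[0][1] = -19.75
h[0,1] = -19.75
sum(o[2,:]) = 0.16700000000000015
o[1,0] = -0.854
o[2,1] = 0.26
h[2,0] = -20.4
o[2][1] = 0.26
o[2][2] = -0.961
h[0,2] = 49.91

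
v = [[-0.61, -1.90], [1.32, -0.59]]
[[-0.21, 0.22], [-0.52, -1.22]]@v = [[0.42,0.27], [-1.29,1.71]]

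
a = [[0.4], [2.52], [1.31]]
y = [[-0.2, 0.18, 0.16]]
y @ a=[[0.58]]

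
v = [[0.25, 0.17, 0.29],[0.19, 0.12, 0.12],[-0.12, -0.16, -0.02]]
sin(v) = [[0.25, 0.17, 0.29], [0.19, 0.12, 0.12], [-0.12, -0.16, -0.02]]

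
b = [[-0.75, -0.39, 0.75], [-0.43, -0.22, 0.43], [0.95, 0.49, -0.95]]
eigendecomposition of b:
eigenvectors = [[0.58, 0.71, -0.67], [0.33, 0.0, 0.67], [-0.74, 0.71, -0.32]]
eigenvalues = [-1.92, -0.0, 0.0]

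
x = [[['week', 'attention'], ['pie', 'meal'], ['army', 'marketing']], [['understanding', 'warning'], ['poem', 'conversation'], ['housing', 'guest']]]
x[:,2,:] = [['army', 'marketing'], ['housing', 'guest']]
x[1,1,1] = 'conversation'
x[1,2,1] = 'guest'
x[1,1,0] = 'poem'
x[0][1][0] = 'pie'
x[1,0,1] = 'warning'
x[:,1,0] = ['pie', 'poem']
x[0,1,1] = 'meal'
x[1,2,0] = 'housing'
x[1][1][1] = 'conversation'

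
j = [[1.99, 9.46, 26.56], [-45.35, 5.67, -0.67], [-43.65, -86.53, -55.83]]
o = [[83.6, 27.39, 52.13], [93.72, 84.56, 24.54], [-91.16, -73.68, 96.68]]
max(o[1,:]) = 93.72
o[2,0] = -91.16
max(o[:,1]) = 84.56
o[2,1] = -73.68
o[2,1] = -73.68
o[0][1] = 27.39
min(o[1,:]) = 24.54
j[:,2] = [26.56, -0.67, -55.83]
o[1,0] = 93.72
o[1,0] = 93.72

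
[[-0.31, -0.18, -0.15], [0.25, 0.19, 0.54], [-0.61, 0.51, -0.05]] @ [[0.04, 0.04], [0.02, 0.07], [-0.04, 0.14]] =[[-0.01, -0.05],[-0.01, 0.1],[-0.01, 0.00]]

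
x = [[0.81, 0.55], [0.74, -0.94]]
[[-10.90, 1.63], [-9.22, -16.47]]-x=[[-11.71, 1.08], [-9.96, -15.53]]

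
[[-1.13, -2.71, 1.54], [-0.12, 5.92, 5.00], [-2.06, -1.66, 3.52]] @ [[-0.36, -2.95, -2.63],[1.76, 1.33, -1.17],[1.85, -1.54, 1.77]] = [[-1.51, -2.64, 8.87],  [19.71, 0.53, 2.24],  [4.33, -1.55, 13.59]]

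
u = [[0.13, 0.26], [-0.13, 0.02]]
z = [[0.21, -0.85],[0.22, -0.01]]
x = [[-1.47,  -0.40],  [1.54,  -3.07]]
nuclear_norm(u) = 0.42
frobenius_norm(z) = 0.90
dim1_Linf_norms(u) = [0.26, 0.13]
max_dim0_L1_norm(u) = 0.28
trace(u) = 0.15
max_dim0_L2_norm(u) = 0.26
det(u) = 0.04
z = u @ x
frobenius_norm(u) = 0.32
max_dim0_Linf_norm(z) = 0.85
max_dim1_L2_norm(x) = 3.43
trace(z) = 0.20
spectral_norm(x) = 3.45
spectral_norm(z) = 0.88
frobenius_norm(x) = 3.76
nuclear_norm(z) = 1.09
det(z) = 0.18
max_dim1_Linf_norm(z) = 0.85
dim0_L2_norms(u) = [0.18, 0.26]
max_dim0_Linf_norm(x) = 3.07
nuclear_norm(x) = 4.94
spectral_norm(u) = 0.29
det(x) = 5.13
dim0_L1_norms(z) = [0.43, 0.86]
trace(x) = -4.54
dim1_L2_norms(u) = [0.29, 0.13]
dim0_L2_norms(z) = [0.3, 0.85]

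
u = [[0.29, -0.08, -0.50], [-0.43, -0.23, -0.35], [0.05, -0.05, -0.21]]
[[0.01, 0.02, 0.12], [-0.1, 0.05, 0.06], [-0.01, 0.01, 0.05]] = u @[[0.17,  -0.05,  0.05], [0.01,  -0.02,  -0.03], [0.07,  -0.06,  -0.21]]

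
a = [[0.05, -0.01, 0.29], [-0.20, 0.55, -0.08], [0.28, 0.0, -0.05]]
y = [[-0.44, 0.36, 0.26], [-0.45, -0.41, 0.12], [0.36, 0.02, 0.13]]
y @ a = [[-0.02,0.20,-0.17],[0.09,-0.22,-0.10],[0.05,0.01,0.10]]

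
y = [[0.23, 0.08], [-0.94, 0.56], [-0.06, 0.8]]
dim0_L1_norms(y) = [1.23, 1.44]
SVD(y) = [[-0.08, -0.35], [0.86, 0.44], [0.50, -0.82]] @ diag([1.227248558319851, 0.6276631071696404]) @ [[-0.7,0.71], [-0.71,-0.70]]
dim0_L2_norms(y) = [0.97, 0.98]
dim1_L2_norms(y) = [0.24, 1.09, 0.8]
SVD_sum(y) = [[0.07, -0.07], [-0.74, 0.75], [-0.43, 0.44]] + [[0.16, 0.15], [-0.20, -0.19], [0.37, 0.36]]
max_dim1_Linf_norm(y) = 0.94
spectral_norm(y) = 1.23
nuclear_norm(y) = 1.85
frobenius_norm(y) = 1.38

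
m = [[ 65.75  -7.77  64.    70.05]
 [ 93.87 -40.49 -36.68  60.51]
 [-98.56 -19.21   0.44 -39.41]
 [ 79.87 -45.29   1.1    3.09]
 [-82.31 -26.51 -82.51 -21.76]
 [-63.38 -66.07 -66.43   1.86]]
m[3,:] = [79.87, -45.29, 1.1, 3.09]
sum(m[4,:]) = -213.09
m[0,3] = 70.05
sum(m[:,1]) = -205.33999999999997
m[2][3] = -39.41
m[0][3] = 70.05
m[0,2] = 64.0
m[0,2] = 64.0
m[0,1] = -7.77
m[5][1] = -66.07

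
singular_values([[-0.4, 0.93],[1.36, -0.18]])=[1.51, 0.79]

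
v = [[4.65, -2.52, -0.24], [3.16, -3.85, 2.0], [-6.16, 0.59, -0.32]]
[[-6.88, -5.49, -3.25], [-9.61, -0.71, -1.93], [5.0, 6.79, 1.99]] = v@ [[-0.62,  -1.18,  -0.30],[1.65,  -0.12,  0.66],[-0.65,  1.28,  0.78]]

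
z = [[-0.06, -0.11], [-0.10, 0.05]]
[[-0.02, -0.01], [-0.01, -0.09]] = z @ [[0.13, 0.74],[0.1, -0.3]]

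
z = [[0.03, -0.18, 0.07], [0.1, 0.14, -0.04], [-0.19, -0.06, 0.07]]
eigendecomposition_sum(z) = [[0.01+0.10j, -0.09+0.05j, (0.03-0.02j)],  [(0.05-0.05j), 0.06+0.03j, -0.02-0.01j],  [-0.10+0.02j, -0.05-0.09j, (0.02+0.04j)]] + [[(0.01-0.1j), -0.09-0.05j, 0.03+0.02j], [(0.05+0.05j), 0.06-0.03j, -0.02+0.01j], [-0.10-0.02j, -0.05+0.09j, (0.02-0.04j)]] + [[0.00+0.00j,0j,0j], [(0.01+0j),(0.02+0j),0.01+0.00j], [0.02+0.00j,0.05+0.00j,0.02+0.00j]]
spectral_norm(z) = 0.29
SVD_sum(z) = [[-0.08, -0.1, 0.05], [0.1, 0.13, -0.06], [-0.10, -0.13, 0.06]] + [[0.11, -0.08, 0.01], [-0.00, 0.0, -0.0], [-0.09, 0.07, -0.01]] + [[0.0, 0.00, 0.01], [0.0, 0.01, 0.02], [0.0, 0.0, 0.01]]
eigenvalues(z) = [(0.1+0.16j), (0.1-0.16j), (0.04+0j)]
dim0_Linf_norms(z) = [0.19, 0.18, 0.07]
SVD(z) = [[0.49, 0.77, 0.41],  [-0.61, -0.03, 0.79],  [0.62, -0.64, 0.45]] @ diag([0.28647709855721953, 0.17600727976094444, 0.03085951187866996]) @ [[-0.57, -0.74, 0.36],[0.8, -0.60, 0.06],[0.17, 0.32, 0.93]]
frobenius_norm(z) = 0.34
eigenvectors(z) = [[-0.01+0.64j, -0.01-0.64j, 0.02+0.00j], [(0.33-0.24j), 0.33+0.24j, (0.36+0j)], [-0.65+0.00j, (-0.65-0j), (0.93+0j)]]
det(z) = 0.00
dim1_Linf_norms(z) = [0.18, 0.14, 0.19]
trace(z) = 0.24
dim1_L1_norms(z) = [0.28, 0.28, 0.32]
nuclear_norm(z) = 0.49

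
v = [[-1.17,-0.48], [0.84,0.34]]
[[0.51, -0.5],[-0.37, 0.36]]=v @[[-0.36, 0.35], [-0.19, 0.19]]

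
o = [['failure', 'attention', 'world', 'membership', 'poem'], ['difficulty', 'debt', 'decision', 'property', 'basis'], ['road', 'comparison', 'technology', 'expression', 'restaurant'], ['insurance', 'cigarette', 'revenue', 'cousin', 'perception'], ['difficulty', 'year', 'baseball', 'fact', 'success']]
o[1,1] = 'debt'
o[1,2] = 'decision'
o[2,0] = 'road'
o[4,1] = 'year'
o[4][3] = 'fact'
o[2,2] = 'technology'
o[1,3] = 'property'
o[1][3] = 'property'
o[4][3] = 'fact'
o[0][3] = 'membership'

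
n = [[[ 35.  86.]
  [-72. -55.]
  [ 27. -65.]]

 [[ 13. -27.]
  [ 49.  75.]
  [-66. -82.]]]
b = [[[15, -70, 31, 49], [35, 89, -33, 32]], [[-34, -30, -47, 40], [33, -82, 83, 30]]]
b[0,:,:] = [[15, -70, 31, 49], [35, 89, -33, 32]]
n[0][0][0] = 35.0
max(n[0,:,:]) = 86.0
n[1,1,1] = 75.0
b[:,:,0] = [[15, 35], [-34, 33]]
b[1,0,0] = -34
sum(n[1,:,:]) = -38.0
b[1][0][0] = -34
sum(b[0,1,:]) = 123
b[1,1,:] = [33, -82, 83, 30]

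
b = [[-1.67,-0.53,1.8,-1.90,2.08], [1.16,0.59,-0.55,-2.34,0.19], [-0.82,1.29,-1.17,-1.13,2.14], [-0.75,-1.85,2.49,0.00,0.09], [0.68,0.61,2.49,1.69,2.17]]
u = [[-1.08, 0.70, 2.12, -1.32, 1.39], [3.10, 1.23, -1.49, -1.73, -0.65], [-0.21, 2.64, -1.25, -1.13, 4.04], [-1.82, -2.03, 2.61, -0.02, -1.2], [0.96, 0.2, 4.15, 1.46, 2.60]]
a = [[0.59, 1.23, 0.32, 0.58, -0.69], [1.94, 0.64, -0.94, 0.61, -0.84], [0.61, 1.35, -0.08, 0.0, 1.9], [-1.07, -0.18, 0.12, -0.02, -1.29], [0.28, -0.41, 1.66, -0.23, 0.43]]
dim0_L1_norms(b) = [5.08, 4.87, 8.5, 7.06, 6.67]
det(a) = -1.90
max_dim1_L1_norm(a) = 4.97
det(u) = -121.14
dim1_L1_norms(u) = [6.61, 8.2, 9.27, 7.68, 9.37]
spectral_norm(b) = 4.93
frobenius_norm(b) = 7.49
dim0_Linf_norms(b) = [1.67, 1.85, 2.49, 2.34, 2.17]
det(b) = -30.08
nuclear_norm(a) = 8.79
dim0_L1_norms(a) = [4.49, 3.81, 3.12, 1.44, 5.15]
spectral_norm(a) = 3.02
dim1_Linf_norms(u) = [2.12, 3.1, 4.04, 2.61, 4.15]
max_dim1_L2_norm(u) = 5.2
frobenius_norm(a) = 4.56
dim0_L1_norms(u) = [7.17, 6.8, 11.62, 5.66, 9.88]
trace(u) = 1.48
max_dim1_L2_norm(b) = 3.82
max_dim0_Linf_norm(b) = 2.49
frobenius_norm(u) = 9.77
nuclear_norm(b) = 14.54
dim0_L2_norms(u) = [3.88, 3.62, 5.68, 2.85, 5.18]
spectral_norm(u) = 6.43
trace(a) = 1.56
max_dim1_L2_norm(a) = 2.48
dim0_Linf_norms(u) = [3.1, 2.64, 4.15, 1.73, 4.04]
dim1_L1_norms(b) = [7.98, 4.83, 6.55, 5.18, 7.64]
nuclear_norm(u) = 18.69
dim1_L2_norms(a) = [1.67, 2.48, 2.41, 1.69, 1.8]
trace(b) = -0.08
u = a + b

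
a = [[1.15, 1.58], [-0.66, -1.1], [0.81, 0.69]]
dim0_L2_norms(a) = [1.55, 2.05]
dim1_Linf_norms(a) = [1.58, 1.1, 0.81]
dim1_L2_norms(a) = [1.95, 1.28, 1.06]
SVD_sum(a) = [[1.18, 1.56], [-0.77, -1.02], [0.63, 0.83]] + [[-0.03,0.02], [0.11,-0.08], [0.18,-0.14]]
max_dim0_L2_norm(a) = 2.05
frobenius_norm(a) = 2.57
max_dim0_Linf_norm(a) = 1.58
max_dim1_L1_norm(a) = 2.73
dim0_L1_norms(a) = [2.62, 3.37]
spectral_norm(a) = 2.55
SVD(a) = [[-0.76, 0.13], [0.50, -0.50], [-0.41, -0.85]] @ diag([2.554172361990533, 0.2700065651862889]) @ [[-0.6, -0.8], [-0.8, 0.60]]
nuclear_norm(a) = 2.82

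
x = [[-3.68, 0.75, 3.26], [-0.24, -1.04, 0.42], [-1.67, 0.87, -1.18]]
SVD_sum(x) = [[-3.84, 0.80, 3.04], [-0.21, 0.04, 0.17], [-0.55, 0.11, 0.43]] + [[0.13, -0.12, 0.19],[0.33, -0.33, 0.51],[-1.01, 1.00, -1.53]] + [[0.04,0.08,0.03], [-0.36,-0.76,-0.25], [-0.11,-0.24,-0.08]]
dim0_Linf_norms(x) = [3.68, 1.04, 3.26]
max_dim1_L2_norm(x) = 4.97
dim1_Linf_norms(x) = [3.68, 1.04, 1.67]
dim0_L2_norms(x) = [4.05, 1.55, 3.49]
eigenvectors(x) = [[-0.82+0.00j, -0.82-0.00j, (-0.45+0j)], [(-0.09+0.03j), -0.09-0.03j, (-0.88+0j)], [(-0.3-0.48j), (-0.3+0.48j), (-0.16+0j)]]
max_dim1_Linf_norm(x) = 3.68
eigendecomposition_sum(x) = [[-1.88+0.27j,(0.67-0.49j),1.65+2.01j], [(-0.19+0.09j),0.06-0.07j,(0.24+0.16j)], [-0.85-1.01j,(0.54+0.22j),(-0.58+1.71j)]] + [[(-1.88-0.27j), (0.67+0.49j), (1.65-2.01j)], [(-0.19-0.09j), 0.06+0.07j, 0.24-0.16j], [(-0.85+1.01j), (0.54-0.22j), -0.58-1.71j]] + [[0.08-0.00j, (-0.59+0j), -0.03+0.00j], [0.15-0.00j, (-1.15+0j), (-0.06+0j)], [0.03-0.00j, (-0.2+0j), (-0.01+0j)]]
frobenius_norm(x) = 5.57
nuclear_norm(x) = 8.16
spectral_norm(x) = 5.02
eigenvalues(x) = [(-2.41+1.91j), (-2.41-1.91j), (-1.09+0j)]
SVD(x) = [[-0.99,0.12,0.10], [-0.05,0.31,-0.95], [-0.14,-0.94,-0.3]] @ diag([5.023485580344751, 2.2138186154756374, 0.9219000823526735]) @ [[0.77, -0.16, -0.61], [0.48, -0.48, 0.73], [0.41, 0.86, 0.29]]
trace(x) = -5.90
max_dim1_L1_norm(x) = 7.69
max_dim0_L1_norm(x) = 5.59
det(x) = -10.25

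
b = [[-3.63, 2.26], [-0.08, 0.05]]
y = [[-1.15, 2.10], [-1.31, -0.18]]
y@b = [[4.01, -2.49],  [4.77, -2.97]]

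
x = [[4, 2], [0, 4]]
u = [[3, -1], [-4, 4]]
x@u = [[4, 4], [-16, 16]]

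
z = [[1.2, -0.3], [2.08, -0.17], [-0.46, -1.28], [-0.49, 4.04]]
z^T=[[1.20, 2.08, -0.46, -0.49], [-0.3, -0.17, -1.28, 4.04]]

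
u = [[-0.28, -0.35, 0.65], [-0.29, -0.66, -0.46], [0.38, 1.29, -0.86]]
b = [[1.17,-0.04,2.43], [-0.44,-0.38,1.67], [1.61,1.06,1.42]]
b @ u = [[0.61,2.75,-1.31], [0.87,2.56,-1.55], [-0.22,0.57,-0.66]]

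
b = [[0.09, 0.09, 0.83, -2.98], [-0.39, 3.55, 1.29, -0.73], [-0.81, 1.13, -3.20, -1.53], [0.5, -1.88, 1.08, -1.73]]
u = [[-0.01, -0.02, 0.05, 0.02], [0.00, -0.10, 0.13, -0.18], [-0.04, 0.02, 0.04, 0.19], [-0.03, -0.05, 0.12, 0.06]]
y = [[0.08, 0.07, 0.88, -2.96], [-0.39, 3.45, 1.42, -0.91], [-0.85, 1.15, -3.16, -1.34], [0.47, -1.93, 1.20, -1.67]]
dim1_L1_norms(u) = [0.1, 0.41, 0.29, 0.26]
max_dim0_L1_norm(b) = 6.97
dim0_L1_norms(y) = [1.79, 6.6, 6.66, 6.88]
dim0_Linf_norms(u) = [0.04, 0.1, 0.13, 0.19]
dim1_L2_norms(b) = [3.1, 3.87, 3.81, 2.82]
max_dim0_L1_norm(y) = 6.88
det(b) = -0.09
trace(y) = -1.30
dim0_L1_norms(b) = [1.79, 6.65, 6.4, 6.97]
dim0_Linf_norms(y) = [0.85, 3.45, 3.16, 2.96]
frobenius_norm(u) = 0.35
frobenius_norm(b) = 6.86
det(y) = 2.94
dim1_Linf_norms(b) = [2.98, 3.55, 3.2, 1.88]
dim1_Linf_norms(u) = [0.05, 0.18, 0.19, 0.12]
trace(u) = -0.01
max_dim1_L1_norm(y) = 6.5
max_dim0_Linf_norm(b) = 3.55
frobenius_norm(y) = 6.82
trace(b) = -1.29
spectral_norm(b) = 4.35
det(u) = -0.00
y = b + u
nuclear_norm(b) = 11.84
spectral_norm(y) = 4.30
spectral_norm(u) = 0.29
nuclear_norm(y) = 11.81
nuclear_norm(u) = 0.50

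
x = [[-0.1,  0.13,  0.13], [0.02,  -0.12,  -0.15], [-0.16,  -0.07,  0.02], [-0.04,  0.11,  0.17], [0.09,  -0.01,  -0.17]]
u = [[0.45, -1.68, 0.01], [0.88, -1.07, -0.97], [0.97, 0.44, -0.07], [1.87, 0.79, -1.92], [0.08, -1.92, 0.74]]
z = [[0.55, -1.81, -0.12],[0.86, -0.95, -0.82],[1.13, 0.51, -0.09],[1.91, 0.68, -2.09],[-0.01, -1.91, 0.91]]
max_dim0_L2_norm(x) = 0.31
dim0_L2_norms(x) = [0.21, 0.22, 0.31]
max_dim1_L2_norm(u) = 2.79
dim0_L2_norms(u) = [2.33, 2.91, 2.28]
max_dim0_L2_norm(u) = 2.91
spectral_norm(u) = 3.27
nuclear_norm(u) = 6.84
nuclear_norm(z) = 7.11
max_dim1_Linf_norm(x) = 0.17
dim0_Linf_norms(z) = [1.91, 1.91, 2.09]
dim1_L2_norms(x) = [0.21, 0.19, 0.18, 0.21, 0.19]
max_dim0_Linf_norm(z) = 2.09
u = z + x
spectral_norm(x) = 0.38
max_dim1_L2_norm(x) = 0.21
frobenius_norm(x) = 0.44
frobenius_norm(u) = 4.37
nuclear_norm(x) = 0.66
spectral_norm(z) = 3.42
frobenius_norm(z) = 4.52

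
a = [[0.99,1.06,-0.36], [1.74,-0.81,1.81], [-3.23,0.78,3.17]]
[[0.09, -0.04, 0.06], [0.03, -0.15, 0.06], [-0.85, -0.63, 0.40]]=a@[[0.12, 0.02, -0.01], [-0.07, -0.11, 0.1], [-0.13, -0.15, 0.09]]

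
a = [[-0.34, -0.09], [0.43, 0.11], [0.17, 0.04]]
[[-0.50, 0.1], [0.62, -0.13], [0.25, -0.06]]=a @[[1.35, -0.49], [0.40, 0.69]]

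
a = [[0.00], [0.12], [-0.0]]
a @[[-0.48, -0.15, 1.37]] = [[0.0, 0.0, 0.00],[-0.06, -0.02, 0.16],[0.00, 0.00, 0.0]]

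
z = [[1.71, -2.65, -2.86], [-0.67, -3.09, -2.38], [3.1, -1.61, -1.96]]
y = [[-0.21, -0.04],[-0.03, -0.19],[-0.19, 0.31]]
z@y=[[0.26, -0.45], [0.69, -0.12], [-0.23, -0.43]]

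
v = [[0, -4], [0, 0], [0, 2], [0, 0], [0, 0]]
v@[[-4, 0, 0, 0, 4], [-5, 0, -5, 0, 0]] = [[20, 0, 20, 0, 0], [0, 0, 0, 0, 0], [-10, 0, -10, 0, 0], [0, 0, 0, 0, 0], [0, 0, 0, 0, 0]]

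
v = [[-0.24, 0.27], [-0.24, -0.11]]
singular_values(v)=[0.38, 0.24]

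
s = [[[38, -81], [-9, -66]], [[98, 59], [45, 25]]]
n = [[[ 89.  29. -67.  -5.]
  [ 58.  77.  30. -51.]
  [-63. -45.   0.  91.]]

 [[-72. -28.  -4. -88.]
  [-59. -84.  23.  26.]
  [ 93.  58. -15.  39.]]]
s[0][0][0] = 38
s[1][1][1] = 25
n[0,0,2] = -67.0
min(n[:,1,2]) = 23.0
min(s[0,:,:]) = -81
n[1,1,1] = -84.0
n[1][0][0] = -72.0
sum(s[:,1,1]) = -41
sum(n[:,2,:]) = 158.0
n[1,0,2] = -4.0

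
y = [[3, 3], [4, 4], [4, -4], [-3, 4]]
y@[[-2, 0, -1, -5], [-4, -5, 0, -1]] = [[-18, -15, -3, -18], [-24, -20, -4, -24], [8, 20, -4, -16], [-10, -20, 3, 11]]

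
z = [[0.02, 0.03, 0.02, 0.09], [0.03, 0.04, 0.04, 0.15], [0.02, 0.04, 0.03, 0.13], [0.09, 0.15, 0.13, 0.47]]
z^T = [[0.02, 0.03, 0.02, 0.09], [0.03, 0.04, 0.04, 0.15], [0.02, 0.04, 0.03, 0.13], [0.09, 0.15, 0.13, 0.47]]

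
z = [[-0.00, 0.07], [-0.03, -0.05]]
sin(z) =[[-0.00,0.07], [-0.03,-0.05]]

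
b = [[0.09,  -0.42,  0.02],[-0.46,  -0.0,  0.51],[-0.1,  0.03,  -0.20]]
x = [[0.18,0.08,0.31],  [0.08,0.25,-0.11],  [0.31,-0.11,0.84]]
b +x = [[0.27, -0.34, 0.33], [-0.38, 0.25, 0.4], [0.21, -0.08, 0.64]]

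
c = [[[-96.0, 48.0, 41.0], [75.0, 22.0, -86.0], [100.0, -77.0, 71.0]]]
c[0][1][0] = 75.0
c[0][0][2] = 41.0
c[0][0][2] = 41.0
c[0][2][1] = -77.0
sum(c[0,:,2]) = 26.0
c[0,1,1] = 22.0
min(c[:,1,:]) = -86.0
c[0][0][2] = 41.0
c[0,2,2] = 71.0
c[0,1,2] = -86.0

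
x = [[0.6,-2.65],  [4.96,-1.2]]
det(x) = 12.424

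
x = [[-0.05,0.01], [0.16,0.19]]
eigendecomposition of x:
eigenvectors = [[-0.84, -0.04],[0.54, -1.00]]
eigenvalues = [-0.06, 0.2]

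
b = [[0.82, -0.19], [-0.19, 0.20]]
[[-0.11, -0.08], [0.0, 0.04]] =b @ [[-0.17, -0.08], [-0.16, 0.1]]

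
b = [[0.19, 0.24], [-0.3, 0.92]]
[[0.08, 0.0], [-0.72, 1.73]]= b @ [[0.99, -1.67], [-0.46, 1.34]]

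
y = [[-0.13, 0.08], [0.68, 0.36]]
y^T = [[-0.13, 0.68], [0.08, 0.36]]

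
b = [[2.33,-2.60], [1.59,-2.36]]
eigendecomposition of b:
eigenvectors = [[0.91, 0.59], [0.41, 0.80]]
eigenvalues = [1.15, -1.18]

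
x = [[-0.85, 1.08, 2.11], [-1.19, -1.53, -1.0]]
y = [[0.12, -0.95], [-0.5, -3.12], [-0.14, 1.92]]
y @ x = [[1.03, 1.58, 1.2], [4.14, 4.23, 2.07], [-2.17, -3.09, -2.22]]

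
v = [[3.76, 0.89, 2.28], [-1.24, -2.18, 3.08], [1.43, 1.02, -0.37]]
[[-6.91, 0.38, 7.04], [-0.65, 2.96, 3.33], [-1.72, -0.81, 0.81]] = v @ [[-1.14, -0.73, 1.31], [-0.44, 0.64, -0.62], [-0.98, 1.12, 1.17]]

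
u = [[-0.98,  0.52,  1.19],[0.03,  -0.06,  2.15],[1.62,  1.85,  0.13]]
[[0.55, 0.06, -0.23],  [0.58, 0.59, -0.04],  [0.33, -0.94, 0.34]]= u@[[-0.09, -0.02, 0.21],[0.24, -0.51, -0.0],[0.28, 0.26, -0.02]]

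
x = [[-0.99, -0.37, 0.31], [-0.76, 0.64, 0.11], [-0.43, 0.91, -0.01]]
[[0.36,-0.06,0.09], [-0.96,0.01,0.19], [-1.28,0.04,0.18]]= x @ [[-0.46, 0.04, -0.01], [-1.65, 0.06, 0.20], [-2.27, 0.01, 0.51]]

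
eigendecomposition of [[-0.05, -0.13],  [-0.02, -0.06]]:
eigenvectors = [[0.94, 0.92], [-0.34, 0.4]]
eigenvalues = [-0.0, -0.11]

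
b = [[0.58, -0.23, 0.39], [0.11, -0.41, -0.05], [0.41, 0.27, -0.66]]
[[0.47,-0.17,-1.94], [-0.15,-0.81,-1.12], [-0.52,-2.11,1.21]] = b @ [[0.23, -1.61, -1.27], [0.30, 1.22, 2.58], [1.05, 2.69, -1.57]]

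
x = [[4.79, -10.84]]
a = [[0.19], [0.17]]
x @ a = [[-0.93]]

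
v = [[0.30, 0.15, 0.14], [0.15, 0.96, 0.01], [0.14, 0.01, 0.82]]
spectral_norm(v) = 1.00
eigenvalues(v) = [0.24, 1.0, 0.84]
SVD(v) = [[-0.25, 0.16, -0.95], [-0.94, -0.29, 0.19], [-0.24, 0.94, 0.23]] @ diag([1.0023439702597825, 0.8413468622714988, 0.236309167468718]) @ [[-0.25, -0.94, -0.24], [0.16, -0.29, 0.94], [-0.95, 0.19, 0.23]]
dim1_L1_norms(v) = [0.59, 1.12, 0.97]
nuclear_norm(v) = 2.08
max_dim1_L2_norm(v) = 0.97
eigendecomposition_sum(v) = [[0.22, -0.04, -0.05],[-0.04, 0.01, 0.01],[-0.05, 0.01, 0.01]] + [[0.06, 0.23, 0.06],[0.23, 0.88, 0.23],[0.06, 0.23, 0.06]] + [[0.02, -0.04, 0.13], [-0.04, 0.07, -0.23], [0.13, -0.23, 0.75]]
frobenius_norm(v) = 1.33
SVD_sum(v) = [[0.06,  0.23,  0.06], [0.23,  0.88,  0.23], [0.06,  0.23,  0.06]] + [[0.02, -0.04, 0.13],[-0.04, 0.07, -0.23],[0.13, -0.23, 0.75]] + [[0.22, -0.04, -0.05], [-0.04, 0.01, 0.01], [-0.05, 0.01, 0.01]]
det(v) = 0.20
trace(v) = 2.08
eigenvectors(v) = [[-0.95, 0.25, 0.16], [0.19, 0.94, -0.29], [0.23, 0.24, 0.94]]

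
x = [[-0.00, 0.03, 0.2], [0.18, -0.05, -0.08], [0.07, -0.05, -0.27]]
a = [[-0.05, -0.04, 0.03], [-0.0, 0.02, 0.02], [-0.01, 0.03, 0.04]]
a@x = [[-0.01, -0.0, -0.01], [0.0, -0.00, -0.01], [0.01, -0.0, -0.02]]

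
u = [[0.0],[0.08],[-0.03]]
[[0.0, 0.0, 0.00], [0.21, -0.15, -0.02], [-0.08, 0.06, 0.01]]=u @ [[2.63, -1.85, -0.31]]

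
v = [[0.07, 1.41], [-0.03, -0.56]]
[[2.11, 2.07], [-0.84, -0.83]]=v@[[0.39, 3.55], [1.48, 1.29]]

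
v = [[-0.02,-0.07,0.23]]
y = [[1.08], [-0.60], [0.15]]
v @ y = [[0.05]]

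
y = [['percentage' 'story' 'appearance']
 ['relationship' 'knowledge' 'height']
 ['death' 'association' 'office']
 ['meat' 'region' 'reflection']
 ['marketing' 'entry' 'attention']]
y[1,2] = 'height'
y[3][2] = 'reflection'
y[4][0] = 'marketing'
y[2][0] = 'death'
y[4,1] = 'entry'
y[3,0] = 'meat'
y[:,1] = ['story', 'knowledge', 'association', 'region', 'entry']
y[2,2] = 'office'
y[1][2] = 'height'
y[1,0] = 'relationship'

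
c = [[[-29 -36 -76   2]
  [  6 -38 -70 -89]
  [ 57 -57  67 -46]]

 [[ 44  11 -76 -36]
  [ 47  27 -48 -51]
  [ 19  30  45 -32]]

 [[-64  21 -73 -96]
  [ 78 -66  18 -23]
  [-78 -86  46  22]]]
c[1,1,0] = 47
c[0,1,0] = 6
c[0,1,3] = -89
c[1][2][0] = 19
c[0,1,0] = 6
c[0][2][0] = 57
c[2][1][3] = -23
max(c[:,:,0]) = 78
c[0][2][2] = 67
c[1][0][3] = -36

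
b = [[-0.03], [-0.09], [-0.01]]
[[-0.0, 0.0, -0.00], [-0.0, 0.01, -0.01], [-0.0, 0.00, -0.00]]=b @ [[0.04, -0.14, 0.07]]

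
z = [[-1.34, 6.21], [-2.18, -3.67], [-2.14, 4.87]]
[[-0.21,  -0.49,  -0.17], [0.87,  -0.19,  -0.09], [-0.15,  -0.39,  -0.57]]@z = [[1.71,-0.33], [-0.56,5.66], [2.27,-2.28]]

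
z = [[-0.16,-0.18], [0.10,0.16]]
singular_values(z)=[0.3, 0.02]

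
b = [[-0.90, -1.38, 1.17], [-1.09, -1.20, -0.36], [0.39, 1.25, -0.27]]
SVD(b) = [[-0.7, 0.61, 0.36], [-0.53, -0.79, 0.31], [0.48, 0.03, 0.88]] @ diag([2.7128452853411753, 1.0529918852240694, 0.40022312208868643]) @ [[0.51, 0.81, -0.28], [0.31, 0.13, 0.94], [-0.8, 0.57, 0.18]]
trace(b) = -2.37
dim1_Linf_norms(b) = [1.38, 1.2, 1.25]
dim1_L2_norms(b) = [2.02, 1.66, 1.34]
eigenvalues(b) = [(-2.5+0j), (0.06+0.67j), (0.06-0.67j)]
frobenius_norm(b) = 2.94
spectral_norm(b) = 2.71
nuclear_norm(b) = 4.17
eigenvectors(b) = [[-0.75+0.00j, -0.67+0.00j, -0.67-0.00j],  [(-0.51+0j), (0.5-0.12j), (0.5+0.12j)],  [(0.42+0j), (0.04-0.53j), (0.04+0.53j)]]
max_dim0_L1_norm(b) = 3.83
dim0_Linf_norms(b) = [1.09, 1.38, 1.17]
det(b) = -1.14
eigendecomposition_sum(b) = [[(-1.19-0j), (-1.61+0j), (0.36-0j)], [-0.81-0.00j, -1.11+0.00j, 0.25-0.00j], [(0.67+0j), 0.90-0.00j, -0.20+0.00j]] + [[(0.14+0.16j), 0.12-0.23j, 0.40+0.01j], [(-0.14-0.1j), (-0.05+0.19j), -0.30+0.06j], [(-0.14+0.1j), (0.17+0.11j), -0.03+0.32j]] + [[0.14-0.16j, 0.12+0.23j, 0.40-0.01j], [(-0.14+0.1j), -0.05-0.19j, (-0.3-0.06j)], [-0.14-0.10j, 0.17-0.11j, (-0.03-0.32j)]]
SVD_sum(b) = [[-0.98,  -1.55,  0.54], [-0.74,  -1.16,  0.40], [0.66,  1.05,  -0.36]] + [[0.2, 0.09, 0.61], [-0.25, -0.11, -0.78], [0.01, 0.00, 0.03]] + [[-0.12, 0.08, 0.03], [-0.1, 0.07, 0.02], [-0.28, 0.2, 0.06]]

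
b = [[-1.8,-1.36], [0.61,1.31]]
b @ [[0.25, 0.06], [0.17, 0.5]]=[[-0.68, -0.79], [0.38, 0.69]]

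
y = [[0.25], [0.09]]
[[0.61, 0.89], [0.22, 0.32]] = y @ [[2.44, 3.56]]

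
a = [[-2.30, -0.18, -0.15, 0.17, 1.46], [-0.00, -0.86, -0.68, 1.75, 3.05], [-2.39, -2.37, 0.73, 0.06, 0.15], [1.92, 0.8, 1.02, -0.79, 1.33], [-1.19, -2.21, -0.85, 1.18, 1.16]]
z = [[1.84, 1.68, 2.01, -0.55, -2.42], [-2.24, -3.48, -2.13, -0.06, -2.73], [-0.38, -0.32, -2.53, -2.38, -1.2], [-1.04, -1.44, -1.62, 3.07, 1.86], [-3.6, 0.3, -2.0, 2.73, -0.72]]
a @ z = [[-9.2, -3.00, -7.06, 6.14, 5.50],[-10.62, 1.61, -5.38, 15.37, 4.22],[0.03, 3.96, -2.0, 0.31, 11.38],[-2.61, 1.65, -1.81, -2.33, -10.48],[-2.32, 4.61, 0.23, 9.6, 11.29]]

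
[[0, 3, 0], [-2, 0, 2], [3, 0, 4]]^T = [[0, -2, 3], [3, 0, 0], [0, 2, 4]]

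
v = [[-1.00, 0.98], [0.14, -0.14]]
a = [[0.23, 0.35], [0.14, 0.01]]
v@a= [[-0.09, -0.34], [0.01, 0.05]]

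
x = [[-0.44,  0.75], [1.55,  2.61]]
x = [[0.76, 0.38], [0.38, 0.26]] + [[-1.20, 0.37], [1.17, 2.35]]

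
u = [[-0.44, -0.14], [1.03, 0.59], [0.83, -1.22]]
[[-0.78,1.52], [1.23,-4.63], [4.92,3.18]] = u@[[2.52,  -2.16], [-2.32,  -4.08]]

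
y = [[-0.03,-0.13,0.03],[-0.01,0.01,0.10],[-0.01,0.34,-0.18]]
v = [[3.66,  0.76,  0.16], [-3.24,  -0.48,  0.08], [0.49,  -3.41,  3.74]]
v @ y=[[-0.12,-0.41,0.16], [0.1,0.44,-0.16], [-0.02,1.17,-1.00]]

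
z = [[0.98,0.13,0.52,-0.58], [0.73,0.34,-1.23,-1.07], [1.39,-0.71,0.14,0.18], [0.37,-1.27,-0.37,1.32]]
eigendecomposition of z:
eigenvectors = [[0.02, -0.31, 0.74, -0.43], [-0.77, -0.74, 0.13, -0.57], [-0.42, 0.12, 0.58, -0.03], [-0.49, -0.59, -0.32, 0.70]]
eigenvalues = [-1.02, -0.0, 1.66, 2.14]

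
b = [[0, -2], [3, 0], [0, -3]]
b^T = [[0, 3, 0], [-2, 0, -3]]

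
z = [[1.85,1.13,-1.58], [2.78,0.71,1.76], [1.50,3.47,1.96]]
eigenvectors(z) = [[0.22-0.35j, (0.22+0.35j), 0.42+0.00j], [-0.40-0.17j, (-0.4+0.17j), (-0.76+0j)], [(-0.8+0j), (-0.8-0j), 0.50+0.00j]]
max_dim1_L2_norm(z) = 4.26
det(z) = -25.46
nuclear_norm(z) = 9.62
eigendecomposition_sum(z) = [[(1.08+1.27j), (0.23+0.98j), (-0.58+0.4j)],[1.11-1.32j, (0.95-0.4j), (0.5+0.52j)],[0.94-3.04j, 1.34-1.36j, 1.23+0.52j]] + [[(1.08-1.27j), 0.23-0.98j, -0.58-0.40j],[(1.11+1.32j), (0.95+0.4j), (0.5-0.52j)],[0.94+3.04j, 1.34+1.36j, (1.23-0.52j)]] + [[(-0.32+0j),  0.67+0.00j,  (-0.42+0j)],[(0.57-0j),  -1.20-0.00j,  (0.76-0j)],[-0.38+0.00j,  (0.79+0j),  -0.50+0.00j]]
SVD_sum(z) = [[0.77,0.81,0.52], [1.83,1.94,1.24], [2.52,2.67,1.7]] + [[1.32, -0.01, -1.94], [0.06, -0.0, -0.08], [-0.44, 0.00, 0.65]] + [[-0.23, 0.32, -0.16], [0.89, -1.23, 0.61], [-0.58, 0.8, -0.39]]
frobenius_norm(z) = 6.05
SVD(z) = [[-0.24, -0.95, -0.21], [-0.57, -0.04, 0.82], [-0.79, 0.32, -0.53]] @ diag([5.152548730887495, 2.4745247385747633, 1.9965893153102765]) @ [[-0.62, -0.66, -0.42], [-0.56, 0.0, 0.83], [0.55, -0.75, 0.37]]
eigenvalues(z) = [(3.27+1.4j), (3.27-1.4j), (-2.02+0j)]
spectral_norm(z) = 5.15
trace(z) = 4.52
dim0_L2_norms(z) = [3.66, 3.72, 3.07]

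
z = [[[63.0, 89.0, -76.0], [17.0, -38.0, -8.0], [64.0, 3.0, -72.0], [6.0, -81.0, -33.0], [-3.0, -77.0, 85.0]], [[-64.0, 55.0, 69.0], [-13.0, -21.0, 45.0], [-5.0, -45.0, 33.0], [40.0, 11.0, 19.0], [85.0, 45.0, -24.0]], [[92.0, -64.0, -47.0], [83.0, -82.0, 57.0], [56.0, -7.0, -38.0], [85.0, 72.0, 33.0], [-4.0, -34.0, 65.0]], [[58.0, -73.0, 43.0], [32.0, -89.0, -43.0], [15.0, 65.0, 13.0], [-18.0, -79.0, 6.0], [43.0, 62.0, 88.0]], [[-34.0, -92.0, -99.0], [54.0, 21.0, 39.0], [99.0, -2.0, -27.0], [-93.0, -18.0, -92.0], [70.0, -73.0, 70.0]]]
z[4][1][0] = 54.0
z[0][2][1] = 3.0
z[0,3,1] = -81.0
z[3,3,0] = -18.0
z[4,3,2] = -92.0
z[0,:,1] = [89.0, -38.0, 3.0, -81.0, -77.0]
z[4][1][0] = 54.0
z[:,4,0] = [-3.0, 85.0, -4.0, 43.0, 70.0]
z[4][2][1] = -2.0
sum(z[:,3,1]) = -95.0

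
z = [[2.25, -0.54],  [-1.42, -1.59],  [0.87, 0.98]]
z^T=[[2.25, -1.42, 0.87], [-0.54, -1.59, 0.98]]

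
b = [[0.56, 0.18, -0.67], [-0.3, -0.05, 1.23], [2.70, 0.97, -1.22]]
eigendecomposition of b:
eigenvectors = [[0.38, -0.38, -0.34], [-0.78, 0.92, 0.94], [0.49, -0.11, -0.01]]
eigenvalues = [-0.68, -0.08, 0.05]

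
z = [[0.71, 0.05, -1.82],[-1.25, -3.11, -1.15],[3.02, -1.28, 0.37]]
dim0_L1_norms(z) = [4.98, 4.44, 3.34]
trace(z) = -2.03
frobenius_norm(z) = 5.22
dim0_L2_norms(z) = [3.34, 3.36, 2.18]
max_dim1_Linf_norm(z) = 3.11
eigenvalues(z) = [(0.75+2.39j), (0.75-2.39j), (-3.52+0j)]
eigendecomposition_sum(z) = [[0.36+1.19j, (0.18-0.17j), -0.86+0.23j],[(-0.52+0.09j), (0.06+0.09j), (-0.05-0.38j)],[(1.54-0.5j), (-0.23-0.23j), 0.32+1.11j]] + [[(0.36-1.19j),0.18+0.17j,-0.86-0.23j], [-0.52-0.09j,(0.06-0.09j),(-0.05+0.38j)], [1.54+0.50j,-0.23+0.23j,0.32-1.11j]] + [[(-0.02-0j),(-0.31+0j),-0.10-0.00j], [-0.21-0.00j,(-3.24+0j),-1.05-0.00j], [-0.05-0.00j,(-0.82+0j),-0.27-0.00j]]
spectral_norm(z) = 3.56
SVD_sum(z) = [[-0.14, -0.34, -0.15],[-1.25, -3.02, -1.35],[0.04, 0.1, 0.05]] + [[0.59, -0.24, 0.00], [0.04, -0.02, 0.00], [3.03, -1.26, 0.0]] + [[0.27, 0.63, -1.67],  [-0.03, -0.08, 0.20],  [-0.05, -0.12, 0.32]]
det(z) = -22.02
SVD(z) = [[-0.11, 0.19, -0.98], [-0.99, 0.01, 0.12], [0.03, 0.98, 0.19]] @ diag([3.56135864774075, 3.3413903399494687, 1.8503067794975392]) @ [[0.35, 0.85, 0.38], [0.92, -0.38, 0.00], [-0.15, -0.35, 0.92]]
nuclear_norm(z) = 8.75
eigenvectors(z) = [[-0.01+0.59j, (-0.01-0.59j), 0.09+0.00j], [-0.25-0.04j, -0.25+0.04j, 0.97+0.00j], [(0.77+0j), (0.77-0j), (0.24+0j)]]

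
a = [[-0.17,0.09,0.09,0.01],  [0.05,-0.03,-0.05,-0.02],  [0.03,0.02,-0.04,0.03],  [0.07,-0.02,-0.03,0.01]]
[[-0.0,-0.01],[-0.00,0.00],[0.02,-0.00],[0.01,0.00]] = a @ [[-0.02, -0.02], [0.07, -0.2], [-0.2, 0.03], [0.50, 0.08]]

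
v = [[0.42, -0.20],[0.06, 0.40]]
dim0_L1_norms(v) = [0.48, 0.6]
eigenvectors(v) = [[0.88+0.00j, (0.88-0j)],[0.04-0.48j, 0.04+0.48j]]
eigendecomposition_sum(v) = [[(0.21+0.04j), -0.10+0.38j], [(0.03-0.11j), (0.2+0.07j)]] + [[(0.21-0.04j), (-0.1-0.38j)], [0.03+0.11j, (0.2-0.07j)]]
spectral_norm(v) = 0.50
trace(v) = 0.82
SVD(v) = [[-0.85, 0.53],[0.53, 0.85]] @ diag([0.5008269414707861, 0.3594055852334766]) @ [[-0.65, 0.76], [0.76, 0.65]]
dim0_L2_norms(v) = [0.42, 0.45]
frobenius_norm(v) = 0.62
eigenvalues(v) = [(0.41+0.11j), (0.41-0.11j)]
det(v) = 0.18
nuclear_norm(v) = 0.86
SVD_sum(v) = [[0.27, -0.32], [-0.17, 0.20]] + [[0.15, 0.12],[0.23, 0.20]]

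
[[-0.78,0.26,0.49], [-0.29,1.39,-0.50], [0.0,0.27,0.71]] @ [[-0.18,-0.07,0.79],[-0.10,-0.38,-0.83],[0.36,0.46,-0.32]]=[[0.29, 0.18, -0.99], [-0.27, -0.74, -1.22], [0.23, 0.22, -0.45]]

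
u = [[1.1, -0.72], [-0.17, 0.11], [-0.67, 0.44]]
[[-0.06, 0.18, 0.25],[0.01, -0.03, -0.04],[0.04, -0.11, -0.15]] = u @ [[0.08,0.32,0.12], [0.21,0.24,-0.16]]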